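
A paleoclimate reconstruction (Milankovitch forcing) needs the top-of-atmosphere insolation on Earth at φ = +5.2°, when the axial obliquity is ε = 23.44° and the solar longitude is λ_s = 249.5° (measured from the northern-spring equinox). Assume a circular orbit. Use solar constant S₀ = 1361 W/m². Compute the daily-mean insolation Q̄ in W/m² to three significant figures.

Solar declination: sin δ = sin ε · sin λ_s = sin 23.44° × sin 249.5° = -0.37260, so δ = -21.876°.
cos H₀ = −tan(+5.2°) tan(-21.876°) = 0.0365, H₀ = 1.5342 rad.
Bracket: H₀ sin φ sin δ + cos φ cos δ sin H₀ = 1.5342×0.09063×-0.37260 + 0.99588×0.92799×0.99933 = -0.051808 + 0.923547 = 0.871739.
Q̄ = (S₀/π) × [bracket] = (1361/π) × 0.871739 = 377.7 W/m².

Q̄ ≈ 378 W/m²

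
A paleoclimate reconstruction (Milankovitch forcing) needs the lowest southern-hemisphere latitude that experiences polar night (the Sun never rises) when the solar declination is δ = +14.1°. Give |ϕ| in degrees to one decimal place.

Polar night requires cos h₀ = −tan ϕ tan δ ≥ 1, i.e. tan ϕ tan δ ≤ −1.
The boundary is |tan ϕ| · |tan δ| = 1, so |ϕ| = 90° − |δ| = 90° − 14.1° = 75.9° in the southern hemisphere.

|ϕ| = 75.9°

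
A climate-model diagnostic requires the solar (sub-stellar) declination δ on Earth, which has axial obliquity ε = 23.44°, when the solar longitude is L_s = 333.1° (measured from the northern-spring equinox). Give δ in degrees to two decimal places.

sin δ = sin ε · sin L_s = sin 23.44° × sin 333.1° = -0.179973.
δ = arcsin(-0.179973) = -10.37°.

δ = -10.37°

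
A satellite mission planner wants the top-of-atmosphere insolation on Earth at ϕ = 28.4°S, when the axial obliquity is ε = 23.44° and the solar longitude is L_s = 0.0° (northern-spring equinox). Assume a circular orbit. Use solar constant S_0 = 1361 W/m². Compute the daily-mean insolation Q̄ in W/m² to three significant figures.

Q̄ ≈ 381 W/m²

Solar declination: sin δ = sin ε · sin L_s = sin 23.44° × sin 0.0° = 0.00000, so δ = +0.000°.
cos h₀ = −tan(-28.4°) tan(+0.000°) = 0.0000, h₀ = 1.5708 rad.
Bracket: h₀ sin ϕ sin δ + cos ϕ cos δ sin h₀ = 1.5708×-0.47562×0.00000 + 0.87965×1.00000×1.00000 = -0.000000 + 0.879650 = 0.879650.
Q̄ = (S_0/π) × [bracket] = (1361/π) × 0.879650 = 381.1 W/m².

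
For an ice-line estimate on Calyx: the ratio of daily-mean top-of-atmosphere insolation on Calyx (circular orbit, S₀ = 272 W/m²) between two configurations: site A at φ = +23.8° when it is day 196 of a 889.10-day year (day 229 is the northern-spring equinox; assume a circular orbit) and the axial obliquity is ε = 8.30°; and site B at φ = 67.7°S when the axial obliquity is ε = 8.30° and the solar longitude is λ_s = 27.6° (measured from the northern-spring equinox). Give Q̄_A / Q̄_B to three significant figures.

Q̄_A / Q̄_B ≈ 3.12

— Configuration A (φ=+23.8°):
Solar longitude: λ_s = 360° × (196 − 229)/889.10 = -13.362°, i.e. -13.362° + 360° = 346.638°.
sin δ = sin 8.30° × sin 346.638° = -0.03336, so δ = -1.912°.
cos H₀ = −tan(+23.8°) tan(-1.912°) = 0.0147, H₀ = 1.5561 rad.
Bracket: H₀ sin φ sin δ + cos φ cos δ sin H₀ = 1.5561×0.40355×-0.03336 + 0.91496×0.99944×0.99989 = -0.020949 + 0.914347 = 0.893398.
Q̄ = (S₀/π) × [bracket] = (272/π) × 0.893398 = 77.351 W/m².
— Configuration B (φ=-67.7°):
Solar declination: sin δ = sin ε · sin λ_s = sin 8.30° × sin 27.6° = 0.06688, so δ = +3.835°.
cos H₀ = −tan(-67.7°) tan(+3.835°) = 0.1634, H₀ = 1.4066 rad.
Bracket: H₀ sin φ sin δ + cos φ cos δ sin H₀ = 1.4066×-0.92521×0.06688 + 0.37946×0.99776×0.98655 = -0.087038 + 0.373518 = 0.286480.
Q̄ = (S₀/π) × [bracket] = (272/π) × 0.286480 = 24.804 W/m².
Ratio Q̄_A / Q̄_B = 77.351 / 24.804 = 3.118.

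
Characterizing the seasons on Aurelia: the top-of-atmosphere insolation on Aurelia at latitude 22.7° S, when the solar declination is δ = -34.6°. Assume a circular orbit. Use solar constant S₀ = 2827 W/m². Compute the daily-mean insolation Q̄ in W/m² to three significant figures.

cos H₀ = −tan(-22.7°) tan(-34.600°) = -0.2886, H₀ = 1.8635 rad.
Bracket: H₀ sin φ sin δ + cos φ cos δ sin H₀ = 1.8635×-0.38591×-0.56784 + 0.92254×0.82314×0.95746 = 0.408358 + 0.727076 = 1.135434.
Q̄ = (S₀/π) × [bracket] = (2827/π) × 1.135434 = 1022 W/m².

Q̄ ≈ 1.02e+03 W/m²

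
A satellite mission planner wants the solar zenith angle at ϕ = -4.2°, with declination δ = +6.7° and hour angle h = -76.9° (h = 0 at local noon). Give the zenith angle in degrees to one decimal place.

θ_z = 77.5°

cos θ_z = sin ϕ sin δ + cos ϕ cos δ cos h = -0.008545 + 0.224499 = 0.215954.
θ_z = arccos(0.215954) = 77.5°.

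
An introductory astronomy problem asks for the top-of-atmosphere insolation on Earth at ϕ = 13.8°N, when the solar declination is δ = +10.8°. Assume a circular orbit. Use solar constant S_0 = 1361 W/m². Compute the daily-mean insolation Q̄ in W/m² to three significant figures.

cos h₀ = −tan(+13.8°) tan(+10.800°) = -0.0469, h₀ = 1.6177 rad.
Bracket: h₀ sin ϕ sin δ + cos ϕ cos δ sin h₀ = 1.6177×0.23853×0.18738 + 0.97113×0.98229×0.99890 = 0.072304 + 0.952882 = 1.025186.
Q̄ = (S_0/π) × [bracket] = (1361/π) × 1.025186 = 444.1 W/m².

Q̄ ≈ 444 W/m²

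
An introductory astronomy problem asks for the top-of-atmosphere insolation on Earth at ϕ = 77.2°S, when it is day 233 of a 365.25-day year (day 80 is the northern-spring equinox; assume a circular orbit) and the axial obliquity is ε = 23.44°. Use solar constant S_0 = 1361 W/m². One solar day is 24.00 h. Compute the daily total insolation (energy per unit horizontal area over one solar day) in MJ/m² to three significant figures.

0.359 MJ/m²

Solar longitude: L_s = 360° × (233 − 80)/365.25 = 150.801°.
sin δ = sin 23.44° × sin 150.801° = 0.19406, so δ = +11.190°.
cos h₀ = −tan(-77.2°) tan(+11.190°) = 0.8707, h₀ = 0.5142 rad.
Bracket: h₀ sin ϕ sin δ + cos ϕ cos δ sin h₀ = 0.5142×-0.97515×0.19406 + 0.22155×0.98099×0.49180 = -0.097306 + 0.106887 = 0.009581.
Q̄ = (S_0/π) × [bracket] = (1361/π) × 0.009581 = 4.1507 W/m².
Daily total = Q̄ × 24.00 h × 3600 s/h = 4.1507 × 24.00 × 3600 / 10⁶ = 0.3586 MJ/m².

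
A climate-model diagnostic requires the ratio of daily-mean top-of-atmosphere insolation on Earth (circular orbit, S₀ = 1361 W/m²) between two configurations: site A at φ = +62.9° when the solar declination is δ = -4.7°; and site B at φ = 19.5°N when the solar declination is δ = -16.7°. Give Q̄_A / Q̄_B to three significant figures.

— Configuration A (φ=+62.9°):
cos H₀ = −tan(+62.9°) tan(-4.700°) = 0.1607, H₀ = 1.4094 rad.
Bracket: H₀ sin φ sin δ + cos φ cos δ sin H₀ = 1.4094×0.89021×-0.08194 + 0.45554×0.99664×0.98701 = -0.102807 + 0.448112 = 0.345305.
Q̄ = (S₀/π) × [bracket] = (1361/π) × 0.345305 = 149.59 W/m².
— Configuration B (φ=+19.5°):
cos H₀ = −tan(+19.5°) tan(-16.700°) = 0.1062, H₀ = 1.4644 rad.
Bracket: H₀ sin φ sin δ + cos φ cos δ sin H₀ = 1.4644×0.33381×-0.28736 + 0.94264×0.95782×0.99434 = -0.140471 + 0.897769 = 0.757298.
Q̄ = (S₀/π) × [bracket] = (1361/π) × 0.757298 = 328.08 W/m².
Ratio Q̄_A / Q̄_B = 149.59 / 328.08 = 0.4560.

Q̄_A / Q̄_B ≈ 0.456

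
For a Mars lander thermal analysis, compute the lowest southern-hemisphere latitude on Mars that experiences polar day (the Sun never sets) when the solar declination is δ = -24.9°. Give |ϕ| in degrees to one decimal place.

Polar day requires cos h₀ = −tan ϕ tan δ ≤ −1, i.e. tan ϕ tan δ ≥ 1.
The boundary is |tan ϕ| · |tan δ| = 1, so |ϕ| = 90° − |δ| = 90° − 24.9° = 65.1° in the southern hemisphere.

|ϕ| = 65.1°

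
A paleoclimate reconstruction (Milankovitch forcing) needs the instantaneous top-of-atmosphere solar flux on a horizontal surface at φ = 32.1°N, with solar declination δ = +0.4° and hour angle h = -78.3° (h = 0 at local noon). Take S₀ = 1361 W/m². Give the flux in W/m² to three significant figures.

cos θ_z = sin φ sin δ + cos φ cos δ cos h = 0.003710 + 0.171781 = 0.175491.
Flux = S₀ · cos θ_z = 1361 × 0.175491 = 238.8 W/m².

239 W/m²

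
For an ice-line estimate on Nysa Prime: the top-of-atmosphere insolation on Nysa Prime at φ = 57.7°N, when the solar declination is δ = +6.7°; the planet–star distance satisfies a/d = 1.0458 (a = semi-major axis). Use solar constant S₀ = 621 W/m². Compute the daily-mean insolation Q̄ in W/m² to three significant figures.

cos H₀ = −tan(+57.7°) tan(+6.700°) = -0.1858, H₀ = 1.7577 rad.
Bracket: H₀ sin φ sin δ + cos φ cos δ sin H₀ = 1.7577×0.84526×0.11667 + 0.53435×0.99317×0.98258 = 0.173338 + 0.521456 = 0.694794.
Inverse-square distance factor (a/d)² = 1.0458² = 1.093698.
Q̄ = (S₀/π) × 1.093698 × [bracket] = (621/π) × 1.093698 × 0.694794 = 150.2 W/m².

Q̄ ≈ 150 W/m²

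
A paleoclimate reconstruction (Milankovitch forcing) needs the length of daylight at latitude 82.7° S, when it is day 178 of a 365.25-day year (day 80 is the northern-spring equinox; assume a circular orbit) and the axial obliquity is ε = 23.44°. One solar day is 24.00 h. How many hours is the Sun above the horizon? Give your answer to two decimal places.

0.00 h

Solar longitude: λ_s = 360° × (178 − 80)/365.25 = 96.591°.
sin δ = sin 23.44° × sin 96.591° = 0.39516, so δ = +23.276°.
cos H₀ = −tan φ · tan δ = 3.3580 ≥ 1, so the Sun never rises (polar night) and H₀ = 0.
Daylight = 2H₀/(2π) × 24.00 h = (0.0000/π) × 24.00 = 0.00 h.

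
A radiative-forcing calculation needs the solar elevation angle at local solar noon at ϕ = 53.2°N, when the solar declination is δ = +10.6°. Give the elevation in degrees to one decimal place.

47.4°

At local noon the hour angle is zero, so the zenith angle equals |ϕ − δ| = |+53.2° − (+10.600°)| = 42.600°.
Elevation = 90° − 42.600° = 47.4°.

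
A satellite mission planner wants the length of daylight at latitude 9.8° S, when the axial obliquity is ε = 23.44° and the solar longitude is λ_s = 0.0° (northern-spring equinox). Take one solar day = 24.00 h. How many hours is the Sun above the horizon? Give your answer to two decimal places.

12.00 h

Solar declination: sin δ = sin ε · sin λ_s = sin 23.44° × sin 0.0° = 0.00000, so δ = +0.000°.
cos H₀ = −tan φ · tan δ = −tan(-9.8°) × tan(+0.000°) = 0.0000, so H₀ = 1.5708 rad = 90.00°.
Daylight = 2H₀/(2π) × 24.00 h = (1.5708/π) × 24.00 = 12.00 h.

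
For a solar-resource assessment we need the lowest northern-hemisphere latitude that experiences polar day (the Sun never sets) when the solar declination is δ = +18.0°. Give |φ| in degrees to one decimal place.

|φ| = 72.0°

Polar day requires cos H₀ = −tan φ tan δ ≤ −1, i.e. tan φ tan δ ≥ 1.
The boundary is |tan φ| · |tan δ| = 1, so |φ| = 90° − |δ| = 90° − 18.0° = 72.0° in the northern hemisphere.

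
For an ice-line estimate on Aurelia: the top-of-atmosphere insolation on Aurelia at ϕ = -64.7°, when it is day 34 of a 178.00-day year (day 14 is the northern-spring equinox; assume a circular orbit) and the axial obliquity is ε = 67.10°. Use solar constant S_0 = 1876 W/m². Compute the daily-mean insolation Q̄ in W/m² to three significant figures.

Q̄ ≈ 0.00 W/m²

Solar longitude: L_s = 360° × (34 − 14)/178.00 = 40.449°.
sin δ = sin 67.10° × sin 40.449° = 0.59764, so δ = +36.701°.
cos h₀ = −tan(-64.7°) tan(+36.701°) = 1.5769 ≥ 1 ⇒ polar night, h₀ = 0 and Q̄ = 0.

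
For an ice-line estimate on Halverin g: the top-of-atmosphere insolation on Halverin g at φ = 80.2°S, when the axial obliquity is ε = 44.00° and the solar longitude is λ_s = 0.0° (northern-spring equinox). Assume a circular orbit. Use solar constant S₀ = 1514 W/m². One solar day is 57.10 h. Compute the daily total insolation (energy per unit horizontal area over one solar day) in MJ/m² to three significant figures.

Solar declination: sin δ = sin ε · sin λ_s = sin 44.00° × sin 0.0° = 0.00000, so δ = +0.000°.
cos H₀ = −tan(-80.2°) tan(+0.000°) = 0.0000, H₀ = 1.5708 rad.
Bracket: H₀ sin φ sin δ + cos φ cos δ sin H₀ = 1.5708×-0.98541×0.00000 + 0.17021×1.00000×1.00000 = -0.000000 + 0.170210 = 0.170210.
Q̄ = (S₀/π) × [bracket] = (1514/π) × 0.170210 = 82.028 W/m².
Daily total = Q̄ × 57.10 h × 3600 s/h = 82.028 × 57.10 × 3600 / 10⁶ = 16.86 MJ/m².

16.9 MJ/m²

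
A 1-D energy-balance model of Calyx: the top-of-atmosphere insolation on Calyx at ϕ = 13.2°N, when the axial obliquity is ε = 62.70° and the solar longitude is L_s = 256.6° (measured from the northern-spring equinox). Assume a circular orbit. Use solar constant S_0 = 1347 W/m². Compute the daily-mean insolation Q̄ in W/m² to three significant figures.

Q̄ ≈ 94.2 W/m²

Solar declination: sin δ = sin ε · sin L_s = sin 62.70° × sin 256.6° = -0.86443, so δ = -59.817°.
cos h₀ = −tan(+13.2°) tan(-59.817°) = 0.4033, h₀ = 1.1557 rad.
Bracket: h₀ sin ϕ sin δ + cos ϕ cos δ sin h₀ = 1.1557×0.22835×-0.86443 + 0.97358×0.50276×0.91508 = -0.228127 + 0.447911 = 0.219784.
Q̄ = (S_0/π) × [bracket] = (1347/π) × 0.219784 = 94.24 W/m².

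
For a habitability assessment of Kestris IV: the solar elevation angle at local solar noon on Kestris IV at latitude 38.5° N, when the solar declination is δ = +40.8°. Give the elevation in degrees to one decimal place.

87.7°

At local noon the hour angle is zero, so the zenith angle equals |φ − δ| = |+38.5° − (+40.800°)| = 2.300°.
Elevation = 90° − 2.300° = 87.7°.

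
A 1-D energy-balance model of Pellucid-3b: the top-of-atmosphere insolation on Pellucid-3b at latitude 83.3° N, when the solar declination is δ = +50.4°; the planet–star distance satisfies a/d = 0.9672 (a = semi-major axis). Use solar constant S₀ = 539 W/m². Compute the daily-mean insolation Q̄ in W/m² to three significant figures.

cos H₀ = −tan(+83.3°) tan(+50.400°) = -10.2900 ≤ −1 ⇒ polar day, H₀ = π.
Bracket: H₀ sin φ sin δ + cos φ cos δ sin H₀ = 3.1416×0.99317×0.77051 + 0.11667×0.63742×0.00000 = 2.404101 + 0.000000 = 2.404101.
Inverse-square distance factor (a/d)² = 0.9672² = 0.935476.
Q̄ = (S₀/π) × 0.935476 × [bracket] = (539/π) × 0.935476 × 2.404101 = 385.9 W/m².

Q̄ ≈ 386 W/m²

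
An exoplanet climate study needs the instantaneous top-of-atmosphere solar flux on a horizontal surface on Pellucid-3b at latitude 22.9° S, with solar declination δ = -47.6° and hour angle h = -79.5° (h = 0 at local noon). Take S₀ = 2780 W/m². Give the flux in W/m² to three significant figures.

1.11e+03 W/m²

cos θ_z = sin φ sin δ + cos φ cos δ cos h = 0.287351 + 0.113197 = 0.400548.
Flux = S₀ · cos θ_z = 2780 × 0.400548 = 1114 W/m².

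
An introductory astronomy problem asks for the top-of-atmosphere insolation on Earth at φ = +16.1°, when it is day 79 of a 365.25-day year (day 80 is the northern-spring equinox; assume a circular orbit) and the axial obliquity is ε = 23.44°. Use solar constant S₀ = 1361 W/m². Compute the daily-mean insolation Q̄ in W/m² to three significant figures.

Solar longitude: λ_s = 360° × (79 − 80)/365.25 = -0.986°, i.e. -0.986° + 360° = 359.014°.
sin δ = sin 23.44° × sin 359.014° = -0.00684, so δ = -0.392°.
cos H₀ = −tan(+16.1°) tan(-0.392°) = 0.0020, H₀ = 1.5688 rad.
Bracket: H₀ sin φ sin δ + cos φ cos δ sin H₀ = 1.5688×0.27731×-0.00684 + 0.96078×0.99998×1.00000 = -0.002976 + 0.960761 = 0.957785.
Q̄ = (S₀/π) × [bracket] = (1361/π) × 0.957785 = 414.9 W/m².

Q̄ ≈ 415 W/m²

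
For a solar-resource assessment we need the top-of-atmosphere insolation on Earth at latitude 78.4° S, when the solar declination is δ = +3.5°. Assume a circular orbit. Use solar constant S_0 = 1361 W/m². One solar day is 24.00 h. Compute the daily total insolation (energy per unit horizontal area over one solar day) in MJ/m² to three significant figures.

4.33 MJ/m²

cos h₀ = −tan(-78.4°) tan(+3.500°) = 0.2980, h₀ = 1.2682 rad.
Bracket: h₀ sin ϕ sin δ + cos ϕ cos δ sin h₀ = 1.2682×-0.97958×0.06105 + 0.20108×0.99813×0.95458 = -0.075843 + 0.191588 = 0.115745.
Q̄ = (S_0/π) × [bracket] = (1361/π) × 0.115745 = 50.143 W/m².
Daily total = Q̄ × 24.00 h × 3600 s/h = 50.143 × 24.00 × 3600 / 10⁶ = 4.332 MJ/m².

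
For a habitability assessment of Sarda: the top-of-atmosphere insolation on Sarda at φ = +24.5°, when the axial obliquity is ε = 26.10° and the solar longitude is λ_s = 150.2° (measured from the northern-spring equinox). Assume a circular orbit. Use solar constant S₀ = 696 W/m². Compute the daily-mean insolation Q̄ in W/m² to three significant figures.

Solar declination: sin δ = sin ε · sin λ_s = sin 26.10° × sin 150.2° = 0.21864, so δ = +12.629°.
cos H₀ = −tan(+24.5°) tan(+12.629°) = -0.1021, H₀ = 1.6731 rad.
Bracket: H₀ sin φ sin δ + cos φ cos δ sin H₀ = 1.6731×0.41469×0.21864 + 0.90996×0.97581×0.99477 = 0.151696 + 0.883304 = 1.035000.
Q̄ = (S₀/π) × [bracket] = (696/π) × 1.035000 = 229.3 W/m².

Q̄ ≈ 229 W/m²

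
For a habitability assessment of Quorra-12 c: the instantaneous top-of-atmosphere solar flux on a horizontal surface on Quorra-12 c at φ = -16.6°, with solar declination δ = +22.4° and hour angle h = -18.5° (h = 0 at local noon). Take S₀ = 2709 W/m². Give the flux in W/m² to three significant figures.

cos θ_z = sin φ sin δ + cos φ cos δ cos h = -0.108867 + 0.840227 = 0.731360.
Flux = S₀ · cos θ_z = 2709 × 0.731360 = 1981 W/m².

1.98e+03 W/m²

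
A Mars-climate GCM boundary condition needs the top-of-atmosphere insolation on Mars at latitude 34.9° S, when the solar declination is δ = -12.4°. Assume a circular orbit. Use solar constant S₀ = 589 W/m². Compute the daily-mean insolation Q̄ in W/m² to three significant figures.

Q̄ ≈ 188 W/m²

cos H₀ = −tan(-34.9°) tan(-12.400°) = -0.1534, H₀ = 1.7248 rad.
Bracket: H₀ sin φ sin δ + cos φ cos δ sin H₀ = 1.7248×-0.57215×-0.21474 + 0.82015×0.97667×0.98817 = 0.211915 + 0.791540 = 1.003455.
Q̄ = (S₀/π) × [bracket] = (589/π) × 1.003455 = 188.1 W/m².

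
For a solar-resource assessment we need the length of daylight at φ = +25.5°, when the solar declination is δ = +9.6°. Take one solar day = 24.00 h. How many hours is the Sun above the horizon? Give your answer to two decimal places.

12.62 h

cos H₀ = −tan φ · tan δ = −tan(+25.5°) × tan(+9.600°) = -0.0807, so H₀ = 1.6516 rad = 94.63°.
Daylight = 2H₀/(2π) × 24.00 h = (1.6516/π) × 24.00 = 12.62 h.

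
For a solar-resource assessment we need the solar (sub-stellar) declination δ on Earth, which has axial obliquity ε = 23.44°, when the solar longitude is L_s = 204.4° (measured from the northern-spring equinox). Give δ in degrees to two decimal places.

δ = -9.46°

sin δ = sin ε · sin L_s = sin 23.44° × sin 204.4° = -0.164328.
δ = arcsin(-0.164328) = -9.46°.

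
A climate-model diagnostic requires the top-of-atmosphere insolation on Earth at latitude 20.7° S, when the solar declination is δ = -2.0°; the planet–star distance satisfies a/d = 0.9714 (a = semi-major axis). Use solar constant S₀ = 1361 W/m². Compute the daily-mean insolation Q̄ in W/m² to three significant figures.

Q̄ ≈ 390 W/m²

cos H₀ = −tan(-20.7°) tan(-2.000°) = -0.0132, H₀ = 1.5840 rad.
Bracket: H₀ sin φ sin δ + cos φ cos δ sin H₀ = 1.5840×-0.35347×-0.03490 + 0.93544×0.99939×0.99991 = 0.019540 + 0.934785 = 0.954325.
Inverse-square distance factor (a/d)² = 0.9714² = 0.943618.
Q̄ = (S₀/π) × 0.943618 × [bracket] = (1361/π) × 0.943618 × 0.954325 = 390.1 W/m².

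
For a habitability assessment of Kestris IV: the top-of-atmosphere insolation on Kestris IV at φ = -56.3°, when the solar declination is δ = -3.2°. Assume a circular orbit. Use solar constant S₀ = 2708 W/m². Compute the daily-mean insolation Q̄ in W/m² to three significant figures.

cos H₀ = −tan(-56.3°) tan(-3.200°) = -0.0838, H₀ = 1.6547 rad.
Bracket: H₀ sin φ sin δ + cos φ cos δ sin H₀ = 1.6547×-0.83195×-0.05582 + 0.55484×0.99844×0.99648 = 0.076843 + 0.552024 = 0.628867.
Q̄ = (S₀/π) × [bracket] = (2708/π) × 0.628867 = 542.1 W/m².

Q̄ ≈ 542 W/m²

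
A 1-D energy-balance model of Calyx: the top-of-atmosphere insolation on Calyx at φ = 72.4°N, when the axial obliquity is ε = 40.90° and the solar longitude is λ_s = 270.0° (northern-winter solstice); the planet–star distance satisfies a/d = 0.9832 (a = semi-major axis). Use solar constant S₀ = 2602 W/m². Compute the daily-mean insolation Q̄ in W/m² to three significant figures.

Solar declination: sin δ = sin ε · sin λ_s = sin 40.90° × sin 270.0° = -0.65474, so δ = -40.900°.
cos H₀ = −tan(+72.4°) tan(-40.900°) = 2.7307 ≥ 1 ⇒ polar night, H₀ = 0 and Q̄ = 0.
Inverse-square distance factor (a/d)² = 0.9832² = 0.966682.

Q̄ ≈ 0.00 W/m²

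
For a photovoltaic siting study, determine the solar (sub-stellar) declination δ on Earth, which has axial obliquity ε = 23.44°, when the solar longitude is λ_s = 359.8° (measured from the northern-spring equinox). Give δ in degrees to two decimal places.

δ = -0.08°

sin δ = sin ε · sin λ_s = sin 23.44° × sin 359.8° = -0.001389.
δ = arcsin(-0.001389) = -0.08°.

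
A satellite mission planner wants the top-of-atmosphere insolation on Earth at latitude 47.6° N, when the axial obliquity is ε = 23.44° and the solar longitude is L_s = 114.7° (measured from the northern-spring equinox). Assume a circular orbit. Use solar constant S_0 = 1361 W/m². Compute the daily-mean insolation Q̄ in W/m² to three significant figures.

Solar declination: sin δ = sin ε · sin L_s = sin 23.44° × sin 114.7° = 0.36139, so δ = +21.186°.
cos h₀ = −tan(+47.6°) tan(+21.186°) = -0.4245, h₀ = 2.0092 rad.
Bracket: h₀ sin ϕ sin δ + cos ϕ cos δ sin h₀ = 2.0092×0.73846×0.36139 + 0.67430×0.93241×0.90544 = 0.536199 + 0.569272 = 1.105471.
Q̄ = (S_0/π) × [bracket] = (1361/π) × 1.105471 = 478.9 W/m².

Q̄ ≈ 479 W/m²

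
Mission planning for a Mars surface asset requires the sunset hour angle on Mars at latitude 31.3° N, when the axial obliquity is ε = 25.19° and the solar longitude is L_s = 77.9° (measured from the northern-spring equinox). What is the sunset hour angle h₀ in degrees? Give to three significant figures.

h₀ = 106°

Solar declination: sin δ = sin ε · sin L_s = sin 25.19° × sin 77.9° = 0.41617, so δ = +24.593°.
cos h₀ = −tan ϕ · tan δ = −tan(+31.3°) × tan(+24.593°) = -0.2783, so h₀ = 1.8528 rad = 106.16°.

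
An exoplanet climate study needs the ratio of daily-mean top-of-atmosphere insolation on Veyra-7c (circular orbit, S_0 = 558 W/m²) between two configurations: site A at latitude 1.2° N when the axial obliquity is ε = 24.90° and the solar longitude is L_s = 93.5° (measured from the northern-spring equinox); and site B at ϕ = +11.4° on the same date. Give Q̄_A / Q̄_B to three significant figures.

— Configuration A (ϕ=+1.2°):
Solar declination: sin δ = sin ε · sin L_s = sin 24.90° × sin 93.5° = 0.42025, so δ = +24.850°.
cos h₀ = −tan(+1.2°) tan(+24.850°) = -0.0097, h₀ = 1.5805 rad.
Bracket: h₀ sin ϕ sin δ + cos ϕ cos δ sin h₀ = 1.5805×0.02094×0.42025 + 0.99978×0.90741×0.99995 = 0.013908 + 0.907165 = 0.921073.
Q̄ = (S_0/π) × [bracket] = (558/π) × 0.921073 = 163.60 W/m².
— Configuration B (ϕ=+11.4°):
cos h₀ = −tan(+11.4°) tan(+24.850°) = -0.0934, h₀ = 1.6643 rad.
Bracket: h₀ sin ϕ sin δ + cos ϕ cos δ sin h₀ = 1.6643×0.19766×0.42025 + 0.98027×0.90741×0.99563 = 0.138248 + 0.885620 = 1.023868.
Q̄ = (S_0/π) × [bracket] = (558/π) × 1.023868 = 181.86 W/m².
Ratio Q̄_A / Q̄_B = 163.60 / 181.86 = 0.8996.

Q̄_A / Q̄_B ≈ 0.900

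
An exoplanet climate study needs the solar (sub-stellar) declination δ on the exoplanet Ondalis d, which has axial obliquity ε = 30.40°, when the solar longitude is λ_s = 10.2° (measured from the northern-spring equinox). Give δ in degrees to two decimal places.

δ = +5.14°

sin δ = sin ε · sin λ_s = sin 30.40° × sin 10.2° = 0.089611.
δ = arcsin(0.089611) = +5.14°.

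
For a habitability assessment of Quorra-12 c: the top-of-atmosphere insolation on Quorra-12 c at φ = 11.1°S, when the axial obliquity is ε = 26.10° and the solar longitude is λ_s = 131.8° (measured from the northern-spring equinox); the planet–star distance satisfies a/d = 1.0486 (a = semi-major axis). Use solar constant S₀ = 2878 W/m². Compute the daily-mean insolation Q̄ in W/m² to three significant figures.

Q̄ ≈ 836 W/m²

Solar declination: sin δ = sin ε · sin λ_s = sin 26.10° × sin 131.8° = 0.32796, so δ = +19.145°.
cos H₀ = −tan(-11.1°) tan(+19.145°) = 0.0681, H₀ = 1.5026 rad.
Bracket: H₀ sin φ sin δ + cos φ cos δ sin H₀ = 1.5026×-0.19252×0.32796 + 0.98129×0.94469×0.99768 = -0.094872 + 0.924864 = 0.829992.
Inverse-square distance factor (a/d)² = 1.0486² = 1.099562.
Q̄ = (S₀/π) × 1.099562 × [bracket] = (2878/π) × 1.099562 × 0.829992 = 836.1 W/m².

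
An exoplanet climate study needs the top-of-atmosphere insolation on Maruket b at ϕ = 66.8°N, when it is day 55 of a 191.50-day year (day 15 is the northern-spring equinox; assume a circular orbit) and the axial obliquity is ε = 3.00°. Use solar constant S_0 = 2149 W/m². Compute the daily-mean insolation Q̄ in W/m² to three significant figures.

Solar longitude: L_s = 360° × (55 − 15)/191.50 = 75.196°.
sin δ = sin 3.00° × sin 75.196° = 0.05060, so δ = +2.900°.
cos h₀ = −tan(+66.8°) tan(+2.900°) = -0.1182, h₀ = 1.6893 rad.
Bracket: h₀ sin ϕ sin δ + cos ϕ cos δ sin h₀ = 1.6893×0.91914×0.05060 + 0.39394×0.99872×0.99299 = 0.078567 + 0.390678 = 0.469245.
Q̄ = (S_0/π) × [bracket] = (2149/π) × 0.469245 = 321.0 W/m².

Q̄ ≈ 321 W/m²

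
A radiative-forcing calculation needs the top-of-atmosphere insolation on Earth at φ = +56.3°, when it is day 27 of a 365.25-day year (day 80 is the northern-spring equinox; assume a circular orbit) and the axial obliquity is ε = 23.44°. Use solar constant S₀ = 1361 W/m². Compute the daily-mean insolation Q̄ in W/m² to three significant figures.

Q̄ ≈ 78.9 W/m²

Solar longitude: λ_s = 360° × (27 − 80)/365.25 = -52.238°, i.e. -52.238° + 360° = 307.762°.
sin δ = sin 23.44° × sin 307.762° = -0.31448, so δ = -18.329°.
cos H₀ = −tan(+56.3°) tan(-18.329°) = 0.4967, H₀ = 1.0510 rad.
Bracket: H₀ sin φ sin δ + cos φ cos δ sin H₀ = 1.0510×0.83195×-0.31448 + 0.55484×0.94927×0.86790 = -0.274975 + 0.457117 = 0.182142.
Q̄ = (S₀/π) × [bracket] = (1361/π) × 0.182142 = 78.91 W/m².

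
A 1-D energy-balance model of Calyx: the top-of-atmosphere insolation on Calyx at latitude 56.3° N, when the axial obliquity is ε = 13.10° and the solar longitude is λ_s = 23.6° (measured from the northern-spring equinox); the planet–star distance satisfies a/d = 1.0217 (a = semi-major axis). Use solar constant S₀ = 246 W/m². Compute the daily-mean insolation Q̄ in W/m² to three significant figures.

Q̄ ≈ 55.3 W/m²

Solar declination: sin δ = sin ε · sin λ_s = sin 13.10° × sin 23.6° = 0.09074, so δ = +5.206°.
cos H₀ = −tan(+56.3°) tan(+5.206°) = -0.1366, H₀ = 1.7078 rad.
Bracket: H₀ sin φ sin δ + cos φ cos δ sin H₀ = 1.7078×0.83195×0.09074 + 0.55484×0.99587×0.99062 = 0.128924 + 0.547366 = 0.676290.
Inverse-square distance factor (a/d)² = 1.0217² = 1.043871.
Q̄ = (S₀/π) × 1.043871 × [bracket] = (246/π) × 1.043871 × 0.676290 = 55.28 W/m².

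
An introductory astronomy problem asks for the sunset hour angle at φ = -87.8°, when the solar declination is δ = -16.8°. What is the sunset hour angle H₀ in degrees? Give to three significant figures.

Sunrise equation: cos H₀ = −tan φ · tan δ = -7.8591 ≤ −1, so the Sun never sets (polar day) and H₀ = π.

H₀ = 180°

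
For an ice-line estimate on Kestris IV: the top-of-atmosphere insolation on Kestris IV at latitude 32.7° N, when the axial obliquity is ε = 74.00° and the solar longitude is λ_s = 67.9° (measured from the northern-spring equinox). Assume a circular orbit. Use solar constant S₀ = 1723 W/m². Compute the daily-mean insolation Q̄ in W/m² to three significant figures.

Solar declination: sin δ = sin ε · sin λ_s = sin 74.00° × sin 67.9° = 0.89064, so δ = +62.953°.
cos H₀ = −tan(+32.7°) tan(+62.953°) = -1.2574 ≤ −1 ⇒ polar day, H₀ = π.
Bracket: H₀ sin φ sin δ + cos φ cos δ sin H₀ = 3.1416×0.54024×0.89064 + 0.84151×0.45472×0.00000 = 1.511610 + 0.000000 = 1.511610.
Q̄ = (S₀/π) × [bracket] = (1723/π) × 1.511610 = 829.0 W/m².

Q̄ ≈ 829 W/m²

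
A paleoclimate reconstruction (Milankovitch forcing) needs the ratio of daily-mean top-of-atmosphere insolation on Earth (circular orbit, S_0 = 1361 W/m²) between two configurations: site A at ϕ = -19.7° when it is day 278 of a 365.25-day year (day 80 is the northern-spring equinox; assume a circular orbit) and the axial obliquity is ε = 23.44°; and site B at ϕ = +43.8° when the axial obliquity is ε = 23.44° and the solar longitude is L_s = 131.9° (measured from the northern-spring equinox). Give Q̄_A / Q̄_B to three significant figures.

— Configuration A (ϕ=-19.7°):
Solar longitude: L_s = 360° × (278 − 80)/365.25 = 195.154°.
sin δ = sin 23.44° × sin 195.154° = -0.10399, so δ = -5.969°.
cos h₀ = −tan(-19.7°) tan(-5.969°) = -0.0374, h₀ = 1.6082 rad.
Bracket: h₀ sin ϕ sin δ + cos ϕ cos δ sin h₀ = 1.6082×-0.33710×-0.10399 + 0.94147×0.99458×0.99930 = 0.056375 + 0.935712 = 0.992087.
Q̄ = (S_0/π) × [bracket] = (1361/π) × 0.992087 = 429.79 W/m².
— Configuration B (ϕ=+43.8°):
Solar declination: sin δ = sin ε · sin L_s = sin 23.44° × sin 131.9° = 0.29608, so δ = +17.222°.
cos h₀ = −tan(+43.8°) tan(+17.222°) = -0.2973, h₀ = 1.8726 rad.
Bracket: h₀ sin ϕ sin δ + cos ϕ cos δ sin h₀ = 1.8726×0.69214×0.29608 + 0.72176×0.95516×0.95480 = 0.383750 + 0.658236 = 1.041986.
Q̄ = (S_0/π) × [bracket] = (1361/π) × 1.041986 = 451.41 W/m².
Ratio Q̄_A / Q̄_B = 429.79 / 451.41 = 0.9521.

Q̄_A / Q̄_B ≈ 0.952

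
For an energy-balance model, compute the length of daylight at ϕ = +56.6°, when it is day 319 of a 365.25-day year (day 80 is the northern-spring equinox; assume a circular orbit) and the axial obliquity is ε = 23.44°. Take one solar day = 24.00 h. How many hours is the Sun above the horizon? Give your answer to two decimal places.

Solar longitude: L_s = 360° × (319 − 80)/365.25 = 235.565°.
sin δ = sin 23.44° × sin 235.565° = -0.32808, so δ = -19.152°.
cos h₀ = −tan ϕ · tan δ = −tan(+56.6°) × tan(-19.152°) = 0.5267, so h₀ = 1.0161 rad = 58.22°.
Daylight = 2h₀/(2π) × 24.00 h = (1.0161/π) × 24.00 = 7.76 h.

7.76 h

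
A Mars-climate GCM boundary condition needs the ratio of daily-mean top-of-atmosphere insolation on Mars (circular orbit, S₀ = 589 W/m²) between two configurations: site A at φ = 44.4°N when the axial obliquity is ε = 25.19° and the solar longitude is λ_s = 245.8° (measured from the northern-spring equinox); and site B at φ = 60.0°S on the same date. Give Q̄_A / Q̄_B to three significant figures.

Q̄_A / Q̄_B ≈ 0.258

— Configuration A (φ=+44.4°):
Solar declination: sin δ = sin ε · sin λ_s = sin 25.19° × sin 245.8° = -0.38822, so δ = -22.844°.
cos H₀ = −tan(+44.4°) tan(-22.844°) = 0.4125, H₀ = 1.1456 rad.
Bracket: H₀ sin φ sin δ + cos φ cos δ sin H₀ = 1.1456×0.69966×-0.38822 + 0.71447×0.92157×0.91095 = -0.311170 + 0.599801 = 0.288631.
Q̄ = (S₀/π) × [bracket] = (589/π) × 0.288631 = 54.114 W/m².
— Configuration B (φ=-60.0°):
cos H₀ = −tan(-60.0°) tan(-22.844°) = -0.7296, H₀ = 2.3886 rad.
Bracket: H₀ sin φ sin δ + cos φ cos δ sin H₀ = 2.3886×-0.86603×-0.38822 + 0.50000×0.92157×0.68383 = 0.803072 + 0.315099 = 1.118171.
Q̄ = (S₀/π) × [bracket] = (589/π) × 1.118171 = 209.64 W/m².
Ratio Q̄_A / Q̄_B = 54.114 / 209.64 = 0.2581.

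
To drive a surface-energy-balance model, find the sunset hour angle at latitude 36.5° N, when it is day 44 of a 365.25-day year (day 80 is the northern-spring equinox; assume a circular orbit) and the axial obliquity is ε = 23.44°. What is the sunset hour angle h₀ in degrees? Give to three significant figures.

h₀ = 79.9°

Solar longitude: L_s = 360° × (44 − 80)/365.25 = -35.483°, i.e. -35.483° + 360° = 324.517°.
sin δ = sin 23.44° × sin 324.517° = -0.23090, so δ = -13.350°.
cos h₀ = −tan ϕ · tan δ = −tan(+36.5°) × tan(-13.350°) = 0.1756, so h₀ = 1.3943 rad = 79.89°.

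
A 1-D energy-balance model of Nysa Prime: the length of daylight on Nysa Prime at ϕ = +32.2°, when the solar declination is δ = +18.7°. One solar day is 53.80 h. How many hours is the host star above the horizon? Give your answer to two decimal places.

cos h₀ = −tan ϕ · tan δ = −tan(+32.2°) × tan(+18.700°) = -0.2132, so h₀ = 1.7856 rad = 102.31°.
Daylight = 2h₀/(2π) × 53.80 h = (1.7856/π) × 53.80 = 30.58 h.

30.58 h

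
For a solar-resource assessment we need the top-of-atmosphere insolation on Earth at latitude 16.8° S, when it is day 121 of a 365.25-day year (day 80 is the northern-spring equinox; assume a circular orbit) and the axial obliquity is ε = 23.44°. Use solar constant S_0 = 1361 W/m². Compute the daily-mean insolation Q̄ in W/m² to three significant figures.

Q̄ ≈ 351 W/m²

Solar longitude: L_s = 360° × (121 − 80)/365.25 = 40.411°.
sin δ = sin 23.44° × sin 40.411° = 0.25787, so δ = +14.944°.
cos h₀ = −tan(-16.8°) tan(+14.944°) = 0.0806, h₀ = 1.4901 rad.
Bracket: h₀ sin ϕ sin δ + cos ϕ cos δ sin h₀ = 1.4901×-0.28903×0.25787 + 0.95732×0.96618×0.99675 = -0.111060 + 0.921937 = 0.810877.
Q̄ = (S_0/π) × [bracket] = (1361/π) × 0.810877 = 351.3 W/m².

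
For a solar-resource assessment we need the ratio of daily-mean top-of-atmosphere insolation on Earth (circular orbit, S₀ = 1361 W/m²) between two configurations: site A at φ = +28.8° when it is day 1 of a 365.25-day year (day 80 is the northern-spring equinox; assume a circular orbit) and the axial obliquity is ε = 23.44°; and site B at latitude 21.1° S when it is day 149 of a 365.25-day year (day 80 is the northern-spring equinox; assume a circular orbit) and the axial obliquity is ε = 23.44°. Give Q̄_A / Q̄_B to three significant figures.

Q̄_A / Q̄_B ≈ 0.800

— Configuration A (φ=+28.8°):
Solar longitude: λ_s = 360° × (1 − 80)/365.25 = -77.864°, i.e. -77.864° + 360° = 282.136°.
sin δ = sin 23.44° × sin 282.136° = -0.38890, so δ = -22.886°.
cos H₀ = −tan(+28.8°) tan(-22.886°) = 0.2321, H₀ = 1.3366 rad.
Bracket: H₀ sin φ sin δ + cos φ cos δ sin H₀ = 1.3366×0.48175×-0.38890 + 0.87631×0.92128×0.97270 = -0.250415 + 0.785287 = 0.534872.
Q̄ = (S₀/π) × [bracket] = (1361/π) × 0.534872 = 231.72 W/m².
— Configuration B (φ=-21.1°):
Solar longitude: λ_s = 360° × (149 − 80)/365.25 = 68.008°.
sin δ = sin 23.44° × sin 68.008° = 0.36884, so δ = +21.644°.
cos H₀ = −tan(-21.1°) tan(+21.644°) = 0.1531, H₀ = 1.4171 rad.
Bracket: H₀ sin φ sin δ + cos φ cos δ sin H₀ = 1.4171×-0.36000×0.36884 + 0.93295×0.92949×0.98821 = -0.188166 + 0.856944 = 0.668778.
Q̄ = (S₀/π) × [bracket] = (1361/π) × 0.668778 = 289.73 W/m².
Ratio Q̄_A / Q̄_B = 231.72 / 289.73 = 0.7998.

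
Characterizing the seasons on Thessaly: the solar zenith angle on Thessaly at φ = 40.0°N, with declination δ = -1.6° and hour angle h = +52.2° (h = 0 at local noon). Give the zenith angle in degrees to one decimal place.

cos θ_z = sin φ sin δ + cos φ cos δ cos h = -0.017948 + 0.469331 = 0.451383.
θ_z = arccos(0.451383) = 63.2°.

θ_z = 63.2°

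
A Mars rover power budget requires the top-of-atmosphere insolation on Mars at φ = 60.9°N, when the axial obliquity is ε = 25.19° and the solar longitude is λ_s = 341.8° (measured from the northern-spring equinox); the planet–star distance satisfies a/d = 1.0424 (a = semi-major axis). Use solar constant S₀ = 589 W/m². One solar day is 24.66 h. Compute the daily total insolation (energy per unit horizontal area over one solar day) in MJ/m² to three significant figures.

Solar declination: sin δ = sin ε · sin λ_s = sin 25.19° × sin 341.8° = -0.13294, so δ = -7.639°.
cos H₀ = −tan(+60.9°) tan(-7.639°) = 0.2410, H₀ = 1.3274 rad.
Bracket: H₀ sin φ sin δ + cos φ cos δ sin H₀ = 1.3274×0.87377×-0.13294 + 0.48634×0.99112×0.97053 = -0.154189 + 0.467816 = 0.313627.
Inverse-square distance factor (a/d)² = 1.0424² = 1.086598.
Q̄ = (S₀/π) × 1.086598 × [bracket] = (589/π) × 1.086598 × 0.313627 = 63.892 W/m².
Daily total = Q̄ × 24.66 h × 3600 s/h = 63.892 × 24.66 × 3600 / 10⁶ = 5.672 MJ/m².

5.67 MJ/m²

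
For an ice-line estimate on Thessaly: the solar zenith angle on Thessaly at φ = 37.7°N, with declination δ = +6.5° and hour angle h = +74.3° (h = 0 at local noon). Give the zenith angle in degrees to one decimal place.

cos θ_z = sin φ sin δ + cos φ cos δ cos h = 0.069227 + 0.212729 = 0.281956.
θ_z = arccos(0.281956) = 73.6°.

θ_z = 73.6°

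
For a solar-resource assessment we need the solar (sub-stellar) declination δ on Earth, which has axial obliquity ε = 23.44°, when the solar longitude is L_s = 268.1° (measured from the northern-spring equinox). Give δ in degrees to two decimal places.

sin δ = sin ε · sin L_s = sin 23.44° × sin 268.1° = -0.397570.
δ = arcsin(-0.397570) = -23.43°.

δ = -23.43°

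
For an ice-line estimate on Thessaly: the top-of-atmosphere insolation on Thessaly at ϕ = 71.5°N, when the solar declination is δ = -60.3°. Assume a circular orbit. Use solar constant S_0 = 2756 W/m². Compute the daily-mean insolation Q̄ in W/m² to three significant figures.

cos h₀ = −tan(+71.5°) tan(-60.300°) = 5.2397 ≥ 1 ⇒ polar night, h₀ = 0 and Q̄ = 0.

Q̄ ≈ 0.00 W/m²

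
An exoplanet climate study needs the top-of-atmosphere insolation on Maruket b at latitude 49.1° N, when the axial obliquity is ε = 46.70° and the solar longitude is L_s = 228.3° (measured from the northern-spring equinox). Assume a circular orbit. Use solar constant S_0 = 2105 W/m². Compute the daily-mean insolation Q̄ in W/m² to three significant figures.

Q̄ ≈ 44.7 W/m²

Solar declination: sin δ = sin ε · sin L_s = sin 46.70° × sin 228.3° = -0.54338, so δ = -32.914°.
cos h₀ = −tan(+49.1°) tan(-32.914°) = 0.7472, h₀ = 0.7269 rad.
Bracket: h₀ sin ϕ sin δ + cos ϕ cos δ sin h₀ = 0.7269×0.75585×-0.54338 + 0.65474×0.83948×0.66455 = -0.298548 + 0.365264 = 0.066716.
Q̄ = (S_0/π) × [bracket] = (2105/π) × 0.066716 = 44.70 W/m².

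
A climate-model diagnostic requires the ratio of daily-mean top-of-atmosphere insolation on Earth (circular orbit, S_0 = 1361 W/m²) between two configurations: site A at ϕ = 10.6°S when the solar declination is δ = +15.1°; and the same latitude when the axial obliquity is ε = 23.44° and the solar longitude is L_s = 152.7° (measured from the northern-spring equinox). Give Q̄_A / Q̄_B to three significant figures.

— Configuration A (ϕ=-10.6°):
cos h₀ = −tan(-10.6°) tan(+15.100°) = 0.0505, h₀ = 1.5203 rad.
Bracket: h₀ sin ϕ sin δ + cos ϕ cos δ sin h₀ = 1.5203×-0.18395×0.26050 + 0.98294×0.96547×0.99872 = -0.072851 + 0.947784 = 0.874933.
Q̄ = (S_0/π) × [bracket] = (1361/π) × 0.874933 = 379.04 W/m².
— Configuration B (ϕ=-10.6°):
Solar declination: sin δ = sin ε · sin L_s = sin 23.44° × sin 152.7° = 0.18245, so δ = +10.512°.
cos h₀ = −tan(-10.6°) tan(+10.512°) = 0.0347, h₀ = 1.5361 rad.
Bracket: h₀ sin ϕ sin δ + cos ϕ cos δ sin h₀ = 1.5361×-0.18395×0.18245 + 0.98294×0.98322×0.99940 = -0.051554 + 0.965866 = 0.914312.
Q̄ = (S_0/π) × [bracket] = (1361/π) × 0.914312 = 396.10 W/m².
Ratio Q̄_A / Q̄_B = 379.04 / 396.10 = 0.9569.

Q̄_A / Q̄_B ≈ 0.957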